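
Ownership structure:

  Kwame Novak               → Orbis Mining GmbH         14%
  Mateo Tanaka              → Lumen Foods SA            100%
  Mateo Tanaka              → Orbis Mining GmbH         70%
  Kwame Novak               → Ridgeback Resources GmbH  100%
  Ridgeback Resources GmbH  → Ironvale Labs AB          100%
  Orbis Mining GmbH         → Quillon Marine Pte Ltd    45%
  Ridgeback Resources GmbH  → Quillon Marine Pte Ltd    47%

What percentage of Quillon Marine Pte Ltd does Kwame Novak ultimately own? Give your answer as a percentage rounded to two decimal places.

53.30%

Kwame reaches Quillon along 2 paths.
Via Orbis: 14% × 45% = 6.3%.
Via Ridgeback: 100% × 47% = 47%.
Total: 6.3% + 47% = 53.3%.
Rounded: 53.30%.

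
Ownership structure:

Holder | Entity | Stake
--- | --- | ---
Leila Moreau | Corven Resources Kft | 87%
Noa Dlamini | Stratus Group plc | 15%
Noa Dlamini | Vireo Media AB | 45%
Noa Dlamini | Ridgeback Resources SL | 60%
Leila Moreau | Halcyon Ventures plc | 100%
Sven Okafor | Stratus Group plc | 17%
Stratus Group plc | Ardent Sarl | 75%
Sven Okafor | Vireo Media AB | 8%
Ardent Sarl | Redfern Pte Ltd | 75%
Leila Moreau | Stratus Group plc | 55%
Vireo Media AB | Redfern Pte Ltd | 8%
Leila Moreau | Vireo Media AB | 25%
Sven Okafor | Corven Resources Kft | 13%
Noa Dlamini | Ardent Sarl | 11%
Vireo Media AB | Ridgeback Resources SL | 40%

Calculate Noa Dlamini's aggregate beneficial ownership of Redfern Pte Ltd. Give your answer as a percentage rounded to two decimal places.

Noa reaches Redfern along 3 paths.
Via Stratus → Ardent: 15% × 75% × 75% = 8.4375%.
Via Ardent: 11% × 75% = 8.25%.
Via Vireo: 45% × 8% = 3.6%.
Total: 8.4375% + 8.25% + 3.6% = 20.2875%.
Rounded: 20.29%.

20.29%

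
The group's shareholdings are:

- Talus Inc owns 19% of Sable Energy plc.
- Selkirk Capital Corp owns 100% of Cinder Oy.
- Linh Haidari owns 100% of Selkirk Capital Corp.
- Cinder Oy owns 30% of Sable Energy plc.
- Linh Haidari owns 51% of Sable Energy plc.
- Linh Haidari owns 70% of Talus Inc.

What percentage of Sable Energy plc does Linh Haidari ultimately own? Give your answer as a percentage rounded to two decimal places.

94.30%

Linh reaches Sable along 3 paths.
Direct stake: 51% = 51%.
Via Selkirk → Cinder: 100% × 100% × 30% = 30%.
Via Talus: 70% × 19% = 13.3%.
Total: 51% + 30% + 13.3% = 94.3%.
Rounded: 94.30%.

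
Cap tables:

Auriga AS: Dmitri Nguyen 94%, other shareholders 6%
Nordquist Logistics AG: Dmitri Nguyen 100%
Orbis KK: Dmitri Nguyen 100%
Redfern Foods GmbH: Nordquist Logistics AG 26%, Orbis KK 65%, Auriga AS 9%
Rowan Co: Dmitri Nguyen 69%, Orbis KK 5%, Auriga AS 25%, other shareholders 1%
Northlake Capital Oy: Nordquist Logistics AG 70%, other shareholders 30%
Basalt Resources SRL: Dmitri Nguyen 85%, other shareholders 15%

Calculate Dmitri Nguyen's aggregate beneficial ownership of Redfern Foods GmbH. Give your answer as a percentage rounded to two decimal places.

99.46%

Dmitri reaches Redfern along 3 paths.
Via Nordquist: 100% × 26% = 26%.
Via Orbis: 100% × 65% = 65%.
Via Auriga: 94% × 9% = 8.46%.
Total: 26% + 65% + 8.46% = 99.46%.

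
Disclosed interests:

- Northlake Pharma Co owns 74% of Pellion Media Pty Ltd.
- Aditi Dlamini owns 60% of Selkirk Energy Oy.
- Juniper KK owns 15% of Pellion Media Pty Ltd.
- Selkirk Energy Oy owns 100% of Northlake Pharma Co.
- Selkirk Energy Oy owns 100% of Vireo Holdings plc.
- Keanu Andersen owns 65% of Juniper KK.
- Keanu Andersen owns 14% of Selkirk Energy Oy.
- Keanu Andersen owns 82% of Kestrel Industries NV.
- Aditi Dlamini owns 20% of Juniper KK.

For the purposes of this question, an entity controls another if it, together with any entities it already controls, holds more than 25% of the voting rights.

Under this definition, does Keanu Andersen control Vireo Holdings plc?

No

Keanu holds 65% of Juniper, so Keanu controls Juniper.
Keanu holds 82% of Kestrel, so Keanu controls Kestrel.
Neither Keanu nor any entity Keanu controls holds any voting interest in Vireo.
So Keanu does not control Vireo.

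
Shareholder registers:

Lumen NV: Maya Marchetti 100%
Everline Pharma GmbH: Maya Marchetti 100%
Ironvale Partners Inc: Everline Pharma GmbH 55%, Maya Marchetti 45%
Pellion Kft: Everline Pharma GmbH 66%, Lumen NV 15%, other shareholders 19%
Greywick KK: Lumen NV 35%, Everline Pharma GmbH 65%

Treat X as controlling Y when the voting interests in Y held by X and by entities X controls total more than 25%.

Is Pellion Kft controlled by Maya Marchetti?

Maya holds 100% of Lumen, so Maya controls Lumen.
Maya holds 100% of Everline, so Maya controls Everline.
Everline and Lumen together hold 66% + 15% = 81% of Pellion, so Maya controls Pellion.

Yes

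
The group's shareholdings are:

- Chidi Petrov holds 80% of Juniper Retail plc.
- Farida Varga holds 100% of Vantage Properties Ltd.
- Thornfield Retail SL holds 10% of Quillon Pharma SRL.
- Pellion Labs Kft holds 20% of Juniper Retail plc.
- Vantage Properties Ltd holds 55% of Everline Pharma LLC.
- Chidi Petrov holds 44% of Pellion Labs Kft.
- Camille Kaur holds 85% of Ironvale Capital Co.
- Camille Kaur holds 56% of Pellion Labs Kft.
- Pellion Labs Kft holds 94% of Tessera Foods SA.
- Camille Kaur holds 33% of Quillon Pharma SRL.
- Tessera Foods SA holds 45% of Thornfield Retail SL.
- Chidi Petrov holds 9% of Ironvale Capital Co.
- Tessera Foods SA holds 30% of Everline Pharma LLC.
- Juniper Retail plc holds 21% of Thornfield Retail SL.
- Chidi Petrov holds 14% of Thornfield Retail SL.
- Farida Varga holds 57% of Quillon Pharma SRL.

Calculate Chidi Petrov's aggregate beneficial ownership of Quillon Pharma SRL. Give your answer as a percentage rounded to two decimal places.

Chidi reaches Quillon along 4 paths.
Via Pellion → Tessera → Thornfield: 44% × 94% × 45% × 10% = 1.8612%.
Via Juniper → Thornfield: 80% × 21% × 10% = 1.68%.
Via Pellion → Juniper → Thornfield: 44% × 20% × 21% × 10% = 0.1848%.
Via Thornfield: 14% × 10% = 1.4%.
Total: 1.8612% + 1.68% + 0.1848% + 1.4% = 5.126%.
Rounded: 5.13%.

5.13%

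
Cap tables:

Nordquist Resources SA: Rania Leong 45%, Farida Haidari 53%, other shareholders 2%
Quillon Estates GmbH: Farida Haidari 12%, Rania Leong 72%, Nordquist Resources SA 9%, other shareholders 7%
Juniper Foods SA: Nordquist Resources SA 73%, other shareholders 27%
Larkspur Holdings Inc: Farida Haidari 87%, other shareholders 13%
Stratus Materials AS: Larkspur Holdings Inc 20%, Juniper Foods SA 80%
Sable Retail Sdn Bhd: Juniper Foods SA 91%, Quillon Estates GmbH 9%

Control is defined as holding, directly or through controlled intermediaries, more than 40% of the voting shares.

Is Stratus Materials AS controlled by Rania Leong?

Yes

Rania holds 45% of Nordquist, so Rania controls Nordquist.
Nordquist holds 73% of Juniper, so Rania controls Juniper.
Juniper holds 80% of Stratus, so Rania controls Stratus.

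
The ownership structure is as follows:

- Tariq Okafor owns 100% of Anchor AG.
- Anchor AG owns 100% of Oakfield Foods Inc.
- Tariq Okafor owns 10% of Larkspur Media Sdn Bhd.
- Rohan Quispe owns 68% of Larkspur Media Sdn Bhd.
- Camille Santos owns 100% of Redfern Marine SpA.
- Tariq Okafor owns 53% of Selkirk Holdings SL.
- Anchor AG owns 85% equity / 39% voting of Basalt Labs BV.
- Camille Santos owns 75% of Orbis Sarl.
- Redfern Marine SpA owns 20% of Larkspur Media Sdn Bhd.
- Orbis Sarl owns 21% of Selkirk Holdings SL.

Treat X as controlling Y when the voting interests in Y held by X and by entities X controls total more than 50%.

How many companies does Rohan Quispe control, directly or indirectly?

Rohan holds 68% of Larkspur, so Rohan controls Larkspur.
No other company's threshold is met.
Rohan controls 1 company.

1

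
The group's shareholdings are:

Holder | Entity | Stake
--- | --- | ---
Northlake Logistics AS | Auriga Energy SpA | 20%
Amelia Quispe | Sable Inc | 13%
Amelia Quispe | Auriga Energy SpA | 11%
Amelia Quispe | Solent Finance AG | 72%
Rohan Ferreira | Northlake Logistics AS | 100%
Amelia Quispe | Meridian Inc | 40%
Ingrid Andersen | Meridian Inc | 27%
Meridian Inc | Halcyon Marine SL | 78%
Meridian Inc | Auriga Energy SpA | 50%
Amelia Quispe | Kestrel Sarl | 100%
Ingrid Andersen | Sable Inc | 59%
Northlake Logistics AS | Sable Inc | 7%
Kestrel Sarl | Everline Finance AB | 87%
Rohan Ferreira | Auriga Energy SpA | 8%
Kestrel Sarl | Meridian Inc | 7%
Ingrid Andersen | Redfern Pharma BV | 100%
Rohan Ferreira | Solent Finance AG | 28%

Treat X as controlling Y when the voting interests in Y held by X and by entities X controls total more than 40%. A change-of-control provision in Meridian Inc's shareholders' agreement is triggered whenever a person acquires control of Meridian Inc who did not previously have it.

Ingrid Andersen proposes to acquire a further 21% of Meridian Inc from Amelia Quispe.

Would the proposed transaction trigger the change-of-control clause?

Yes

The purchase adds only to Ingrid's holdings (Amelia's stake shrinks), so Ingrid is the only person who could newly come to control Meridian.
Ingrid holds 59% of Sable, so Ingrid controls Sable.
Ingrid holds 100% of Redfern, so Ingrid controls Redfern.
In Meridian, Ingrid's side holds only 27%, not > 40%.
So before the transaction, Ingrid does not control Meridian.
After the purchase, Ingrid's direct stake in Meridian rises to 27% + 21% = 48%, and Amelia's stake falls to 19%.
Ingrid holds 48% of Meridian, so Ingrid controls Meridian.
Ingrid did not control Meridian before and does after, so the clause is triggered.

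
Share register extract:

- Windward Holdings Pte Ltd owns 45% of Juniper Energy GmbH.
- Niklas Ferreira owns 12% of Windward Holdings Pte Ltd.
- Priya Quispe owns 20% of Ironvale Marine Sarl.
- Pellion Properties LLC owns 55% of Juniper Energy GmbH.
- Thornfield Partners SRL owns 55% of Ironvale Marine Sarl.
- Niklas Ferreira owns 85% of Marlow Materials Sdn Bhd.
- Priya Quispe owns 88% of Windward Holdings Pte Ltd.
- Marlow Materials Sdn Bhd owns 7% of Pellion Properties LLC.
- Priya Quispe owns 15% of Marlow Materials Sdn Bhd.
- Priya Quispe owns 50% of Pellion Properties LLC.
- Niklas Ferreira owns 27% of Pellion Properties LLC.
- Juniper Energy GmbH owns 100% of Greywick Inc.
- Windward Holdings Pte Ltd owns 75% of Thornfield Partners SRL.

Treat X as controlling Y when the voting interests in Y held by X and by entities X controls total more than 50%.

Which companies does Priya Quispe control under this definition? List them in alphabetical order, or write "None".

Priya holds 88% of Windward, so Priya controls Windward.
Windward holds 75% of Thornfield, so Priya controls Thornfield.
Priya and Thornfield together hold 20% + 55% = 75% of Ironvale, so Priya controls Ironvale.
No other company's threshold is met.

Ironvale Marine Sarl, Thornfield Partners SRL, Windward Holdings Pte Ltd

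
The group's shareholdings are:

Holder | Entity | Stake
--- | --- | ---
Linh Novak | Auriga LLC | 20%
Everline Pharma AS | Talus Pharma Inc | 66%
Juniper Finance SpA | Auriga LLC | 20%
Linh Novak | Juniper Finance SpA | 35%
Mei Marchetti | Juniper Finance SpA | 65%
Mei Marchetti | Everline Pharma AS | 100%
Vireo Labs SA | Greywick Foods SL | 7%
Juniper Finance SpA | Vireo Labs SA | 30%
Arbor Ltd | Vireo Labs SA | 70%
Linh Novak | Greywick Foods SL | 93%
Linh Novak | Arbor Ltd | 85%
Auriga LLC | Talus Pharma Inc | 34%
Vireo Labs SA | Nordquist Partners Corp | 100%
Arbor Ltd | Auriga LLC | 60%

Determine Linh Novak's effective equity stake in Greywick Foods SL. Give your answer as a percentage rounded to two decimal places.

Linh reaches Greywick along 3 paths.
Direct stake: 93% = 93%.
Via Arbor → Vireo: 85% × 70% × 7% = 4.165%.
Via Juniper → Vireo: 35% × 30% × 7% = 0.735%.
Total: 93% + 4.165% + 0.735% = 97.9%.
Rounded: 97.90%.

97.90%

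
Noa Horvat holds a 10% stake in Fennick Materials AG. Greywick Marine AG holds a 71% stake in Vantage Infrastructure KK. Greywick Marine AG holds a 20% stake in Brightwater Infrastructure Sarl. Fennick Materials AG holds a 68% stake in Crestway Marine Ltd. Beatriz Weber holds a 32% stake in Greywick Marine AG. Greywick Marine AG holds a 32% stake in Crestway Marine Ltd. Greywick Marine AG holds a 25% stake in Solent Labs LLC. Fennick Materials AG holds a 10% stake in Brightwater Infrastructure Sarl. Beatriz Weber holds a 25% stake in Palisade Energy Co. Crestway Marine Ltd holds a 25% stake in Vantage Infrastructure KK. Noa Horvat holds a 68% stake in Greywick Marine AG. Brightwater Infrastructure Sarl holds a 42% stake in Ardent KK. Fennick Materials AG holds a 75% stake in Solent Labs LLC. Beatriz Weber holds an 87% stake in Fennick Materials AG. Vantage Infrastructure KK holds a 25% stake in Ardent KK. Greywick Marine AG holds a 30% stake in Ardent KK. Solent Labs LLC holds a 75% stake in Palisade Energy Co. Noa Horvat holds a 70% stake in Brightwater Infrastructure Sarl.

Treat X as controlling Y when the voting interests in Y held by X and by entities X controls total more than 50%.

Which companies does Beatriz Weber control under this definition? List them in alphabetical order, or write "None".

Crestway Marine Ltd, Fennick Materials AG, Palisade Energy Co, Solent Labs LLC

Beatriz holds 87% of Fennick, so Beatriz controls Fennick.
Fennick holds 68% of Crestway, so Beatriz controls Crestway.
Fennick holds 75% of Solent, so Beatriz controls Solent.
Solent and Beatriz together hold 75% + 25% = 100% of Palisade, so Beatriz controls Palisade.
No other company's threshold is met.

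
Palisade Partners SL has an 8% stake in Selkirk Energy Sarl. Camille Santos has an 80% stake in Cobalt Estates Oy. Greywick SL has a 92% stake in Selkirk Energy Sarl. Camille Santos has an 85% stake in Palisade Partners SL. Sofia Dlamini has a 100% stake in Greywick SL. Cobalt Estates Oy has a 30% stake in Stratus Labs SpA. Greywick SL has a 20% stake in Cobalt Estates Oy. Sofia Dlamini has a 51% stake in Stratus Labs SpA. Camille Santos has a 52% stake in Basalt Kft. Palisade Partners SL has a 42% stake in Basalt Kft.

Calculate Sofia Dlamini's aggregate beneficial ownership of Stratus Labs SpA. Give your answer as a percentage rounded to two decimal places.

57.00%

Sofia reaches Stratus along 2 paths.
Via Greywick → Cobalt: 100% × 20% × 30% = 6%.
Direct stake: 51% = 51%.
Total: 6% + 51% = 57%.
Rounded: 57.00%.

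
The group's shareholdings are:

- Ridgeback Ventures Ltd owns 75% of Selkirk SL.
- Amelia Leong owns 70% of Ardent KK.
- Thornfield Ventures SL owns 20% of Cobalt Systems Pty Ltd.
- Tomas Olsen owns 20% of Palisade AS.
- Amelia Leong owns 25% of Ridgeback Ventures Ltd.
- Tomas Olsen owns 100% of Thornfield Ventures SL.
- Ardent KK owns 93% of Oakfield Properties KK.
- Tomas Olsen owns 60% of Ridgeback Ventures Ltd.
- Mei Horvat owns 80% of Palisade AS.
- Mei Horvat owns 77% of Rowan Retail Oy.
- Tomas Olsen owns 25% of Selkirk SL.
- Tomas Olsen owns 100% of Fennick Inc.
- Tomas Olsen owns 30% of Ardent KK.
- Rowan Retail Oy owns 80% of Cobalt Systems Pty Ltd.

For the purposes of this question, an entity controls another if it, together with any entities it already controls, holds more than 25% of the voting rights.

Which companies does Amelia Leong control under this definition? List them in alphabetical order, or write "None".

Amelia holds 70% of Ardent, so Amelia controls Ardent.
Ardent holds 93% of Oakfield, so Amelia controls Oakfield.
No other company's threshold is met.

Ardent KK, Oakfield Properties KK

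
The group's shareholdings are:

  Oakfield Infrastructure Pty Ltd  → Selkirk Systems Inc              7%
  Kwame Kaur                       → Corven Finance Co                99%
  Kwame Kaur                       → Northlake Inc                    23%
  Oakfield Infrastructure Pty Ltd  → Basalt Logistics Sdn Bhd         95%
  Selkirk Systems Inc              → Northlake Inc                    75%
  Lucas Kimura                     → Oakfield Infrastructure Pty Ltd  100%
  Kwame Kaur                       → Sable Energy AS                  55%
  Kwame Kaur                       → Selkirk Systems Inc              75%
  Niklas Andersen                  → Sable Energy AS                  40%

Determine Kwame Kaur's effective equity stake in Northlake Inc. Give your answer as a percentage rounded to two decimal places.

Kwame reaches Northlake along 2 paths.
Via Selkirk: 75% × 75% = 56.25%.
Direct stake: 23% = 23%.
Total: 56.25% + 23% = 79.25%.

79.25%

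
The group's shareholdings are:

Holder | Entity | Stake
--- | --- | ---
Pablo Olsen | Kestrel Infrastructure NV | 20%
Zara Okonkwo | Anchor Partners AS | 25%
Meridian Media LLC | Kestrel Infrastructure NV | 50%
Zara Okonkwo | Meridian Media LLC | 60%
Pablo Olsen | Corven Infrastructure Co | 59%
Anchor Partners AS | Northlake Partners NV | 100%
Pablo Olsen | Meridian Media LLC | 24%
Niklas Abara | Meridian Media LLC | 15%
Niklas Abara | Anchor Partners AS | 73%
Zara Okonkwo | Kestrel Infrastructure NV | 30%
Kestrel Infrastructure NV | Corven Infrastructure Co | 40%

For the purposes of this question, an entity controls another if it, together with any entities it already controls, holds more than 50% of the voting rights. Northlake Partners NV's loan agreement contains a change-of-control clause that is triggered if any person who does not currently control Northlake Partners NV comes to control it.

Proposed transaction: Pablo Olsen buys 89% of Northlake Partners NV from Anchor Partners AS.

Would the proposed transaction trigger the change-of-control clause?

Yes

The purchase adds only to Pablo's holdings (Anchor's stake shrinks), so Pablo is the only person who could newly come to control Northlake.
Pablo holds 59% of Corven, so Pablo controls Corven.
Neither Pablo nor any entity Pablo controls holds any voting interest in Northlake.
So before the transaction, Pablo does not control Northlake.
After the purchase, Pablo holds 89% of Northlake directly, and Anchor's stake falls to 11%.
Pablo holds 89% of Northlake, so Pablo controls Northlake.
Pablo did not control Northlake before and does after, so the clause is triggered.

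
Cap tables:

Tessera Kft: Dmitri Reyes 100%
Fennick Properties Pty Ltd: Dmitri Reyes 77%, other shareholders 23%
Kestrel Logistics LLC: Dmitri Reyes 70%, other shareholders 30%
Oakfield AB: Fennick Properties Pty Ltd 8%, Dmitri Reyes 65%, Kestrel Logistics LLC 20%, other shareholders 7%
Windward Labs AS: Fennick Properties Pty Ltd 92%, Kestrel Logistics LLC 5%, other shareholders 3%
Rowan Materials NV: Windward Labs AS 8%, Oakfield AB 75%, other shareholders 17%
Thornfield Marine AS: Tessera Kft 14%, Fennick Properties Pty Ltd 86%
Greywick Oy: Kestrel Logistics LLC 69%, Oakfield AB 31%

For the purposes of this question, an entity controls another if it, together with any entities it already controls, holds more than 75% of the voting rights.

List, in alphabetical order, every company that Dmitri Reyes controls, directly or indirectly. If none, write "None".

Dmitri holds 100% of Tessera, so Dmitri controls Tessera.
Dmitri holds 77% of Fennick, so Dmitri controls Fennick.
Fennick holds 92% of Windward, so Dmitri controls Windward.
Tessera and Fennick together hold 14% + 86% = 100% of Thornfield, so Dmitri controls Thornfield.
No other company's threshold is met.

Fennick Properties Pty Ltd, Tessera Kft, Thornfield Marine AS, Windward Labs AS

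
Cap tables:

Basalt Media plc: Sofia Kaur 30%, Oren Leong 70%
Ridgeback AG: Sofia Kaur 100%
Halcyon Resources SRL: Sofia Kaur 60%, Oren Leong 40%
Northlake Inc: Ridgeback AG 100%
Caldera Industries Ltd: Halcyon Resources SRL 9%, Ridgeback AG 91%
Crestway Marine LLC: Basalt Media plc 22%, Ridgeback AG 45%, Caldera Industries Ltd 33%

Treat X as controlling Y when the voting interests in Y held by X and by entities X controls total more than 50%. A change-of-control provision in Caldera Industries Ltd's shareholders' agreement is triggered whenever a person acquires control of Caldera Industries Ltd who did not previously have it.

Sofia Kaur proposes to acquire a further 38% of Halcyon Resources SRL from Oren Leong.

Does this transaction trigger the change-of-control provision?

The purchase adds only to Sofia's holdings (Oren's stake shrinks), so Sofia is the only person who could newly come to control Caldera.
Sofia holds 60% of Halcyon, so Sofia controls Halcyon.
Sofia holds 100% of Ridgeback, so Sofia controls Ridgeback.
Halcyon and Ridgeback together hold 9% + 91% = 100% of Caldera, so Sofia controls Caldera.
So Sofia already controls Caldera before the transaction.
After the purchase, Sofia's direct stake in Halcyon rises to 60% + 38% = 98%, and Oren's stake falls to 2%.
Sofia controlled Caldera already, so this is not a new person acquiring control; every other person's position is unchanged or reduced.
No new person acquires control, so the clause is not triggered.

No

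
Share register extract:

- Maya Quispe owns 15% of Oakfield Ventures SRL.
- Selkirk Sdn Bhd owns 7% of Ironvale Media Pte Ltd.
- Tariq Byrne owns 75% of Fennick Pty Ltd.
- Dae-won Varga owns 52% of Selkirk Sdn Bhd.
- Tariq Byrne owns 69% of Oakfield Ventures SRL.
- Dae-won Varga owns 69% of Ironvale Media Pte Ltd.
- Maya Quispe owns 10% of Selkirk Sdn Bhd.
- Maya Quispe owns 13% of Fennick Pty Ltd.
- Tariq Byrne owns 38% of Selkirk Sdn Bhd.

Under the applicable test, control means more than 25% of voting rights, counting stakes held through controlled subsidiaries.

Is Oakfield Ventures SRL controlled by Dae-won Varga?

Dae-won holds 52% of Selkirk, so Dae-won controls Selkirk.
Selkirk and Dae-won together hold 7% + 69% = 76% of Ironvale, so Dae-won controls Ironvale.
Neither Dae-won nor any entity Dae-won controls holds any voting interest in Oakfield.
So Dae-won does not control Oakfield.

No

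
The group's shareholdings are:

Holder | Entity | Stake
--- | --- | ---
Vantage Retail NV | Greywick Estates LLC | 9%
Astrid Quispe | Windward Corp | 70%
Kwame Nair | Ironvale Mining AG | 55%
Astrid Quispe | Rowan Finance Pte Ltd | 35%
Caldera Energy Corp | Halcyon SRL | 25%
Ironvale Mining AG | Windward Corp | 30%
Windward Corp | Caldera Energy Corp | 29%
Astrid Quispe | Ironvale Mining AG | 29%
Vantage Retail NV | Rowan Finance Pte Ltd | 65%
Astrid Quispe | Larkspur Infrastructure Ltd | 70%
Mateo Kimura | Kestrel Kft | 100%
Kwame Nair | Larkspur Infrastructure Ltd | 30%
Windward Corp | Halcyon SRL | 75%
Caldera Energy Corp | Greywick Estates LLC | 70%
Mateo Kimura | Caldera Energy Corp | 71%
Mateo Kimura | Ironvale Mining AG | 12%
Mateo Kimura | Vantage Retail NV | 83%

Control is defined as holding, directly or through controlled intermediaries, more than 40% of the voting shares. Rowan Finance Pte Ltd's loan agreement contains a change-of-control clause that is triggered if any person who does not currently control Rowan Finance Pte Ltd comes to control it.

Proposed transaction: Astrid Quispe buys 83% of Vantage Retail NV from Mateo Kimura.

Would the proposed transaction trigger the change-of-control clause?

The purchase adds only to Astrid's holdings (Mateo's stake shrinks), so Astrid is the only person who could newly come to control Rowan.
Astrid holds 70% of Larkspur, so Astrid controls Larkspur.
Astrid holds 70% of Windward, so Astrid controls Windward.
Windward holds 75% of Halcyon, so Astrid controls Halcyon.
In Rowan, Astrid's side holds only 35%, not > 40%.
So before the transaction, Astrid does not control Rowan.
After the purchase, Astrid holds 83% of Vantage directly, and Mateo's stake falls to 0%.
Astrid holds 83% of Vantage, so Astrid controls Vantage.
Vantage and Astrid together hold 65% + 35% = 100% of Rowan, so Astrid controls Rowan.
Astrid did not control Rowan before and does after, so the clause is triggered.

Yes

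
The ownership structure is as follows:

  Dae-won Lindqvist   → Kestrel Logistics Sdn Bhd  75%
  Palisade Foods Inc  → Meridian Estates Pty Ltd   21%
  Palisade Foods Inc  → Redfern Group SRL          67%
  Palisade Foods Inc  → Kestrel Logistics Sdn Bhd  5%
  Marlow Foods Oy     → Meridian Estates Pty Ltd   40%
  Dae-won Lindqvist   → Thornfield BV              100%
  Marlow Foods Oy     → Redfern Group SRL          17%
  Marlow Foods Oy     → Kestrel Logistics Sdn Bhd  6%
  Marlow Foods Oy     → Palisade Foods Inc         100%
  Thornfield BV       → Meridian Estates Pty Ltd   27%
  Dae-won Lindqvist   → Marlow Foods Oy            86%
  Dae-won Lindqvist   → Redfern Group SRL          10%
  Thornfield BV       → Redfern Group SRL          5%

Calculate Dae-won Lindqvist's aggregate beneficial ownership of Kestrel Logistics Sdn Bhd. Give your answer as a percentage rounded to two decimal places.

Dae-won reaches Kestrel along 3 paths.
Via Marlow → Palisade: 86% × 100% × 5% = 4.3%.
Via Marlow: 86% × 6% = 5.16%.
Direct stake: 75% = 75%.
Total: 4.3% + 5.16% + 75% = 84.46%.

84.46%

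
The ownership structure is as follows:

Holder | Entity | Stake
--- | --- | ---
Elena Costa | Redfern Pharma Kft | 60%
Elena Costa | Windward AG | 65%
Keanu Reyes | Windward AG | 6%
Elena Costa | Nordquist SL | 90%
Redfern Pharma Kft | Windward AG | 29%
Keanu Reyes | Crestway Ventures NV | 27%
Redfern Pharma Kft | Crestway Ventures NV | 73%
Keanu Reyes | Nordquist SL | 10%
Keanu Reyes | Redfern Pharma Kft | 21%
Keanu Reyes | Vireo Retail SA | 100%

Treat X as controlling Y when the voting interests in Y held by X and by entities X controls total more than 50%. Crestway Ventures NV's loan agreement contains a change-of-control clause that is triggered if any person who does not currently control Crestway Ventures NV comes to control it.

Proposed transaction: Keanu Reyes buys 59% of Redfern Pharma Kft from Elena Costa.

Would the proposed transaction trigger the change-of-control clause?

The purchase adds only to Keanu's holdings (Elena's stake shrinks), so Keanu is the only person who could newly come to control Crestway.
Keanu holds 100% of Vireo, so Keanu controls Vireo.
In Crestway, Keanu's side holds only 27%, not > 50%.
So before the transaction, Keanu does not control Crestway.
After the purchase, Keanu's direct stake in Redfern rises to 21% + 59% = 80%, and Elena's stake falls to 1%.
Keanu holds 80% of Redfern, so Keanu controls Redfern.
Redfern and Keanu together hold 73% + 27% = 100% of Crestway, so Keanu controls Crestway.
Keanu did not control Crestway before and does after, so the clause is triggered.

Yes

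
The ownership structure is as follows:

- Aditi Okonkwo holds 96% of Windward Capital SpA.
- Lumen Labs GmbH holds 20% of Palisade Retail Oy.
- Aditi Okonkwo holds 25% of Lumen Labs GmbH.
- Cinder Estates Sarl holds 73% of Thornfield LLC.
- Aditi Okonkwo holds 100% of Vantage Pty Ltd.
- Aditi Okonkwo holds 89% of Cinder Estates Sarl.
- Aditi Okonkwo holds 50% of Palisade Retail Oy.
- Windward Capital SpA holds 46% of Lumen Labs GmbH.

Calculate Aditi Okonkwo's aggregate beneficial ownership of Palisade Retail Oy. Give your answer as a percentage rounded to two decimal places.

63.83%

Aditi reaches Palisade along 3 paths.
Direct stake: 50% = 50%.
Via Windward → Lumen: 96% × 46% × 20% = 8.832%.
Via Lumen: 25% × 20% = 5%.
Total: 50% + 8.832% + 5% = 63.832%.
Rounded: 63.83%.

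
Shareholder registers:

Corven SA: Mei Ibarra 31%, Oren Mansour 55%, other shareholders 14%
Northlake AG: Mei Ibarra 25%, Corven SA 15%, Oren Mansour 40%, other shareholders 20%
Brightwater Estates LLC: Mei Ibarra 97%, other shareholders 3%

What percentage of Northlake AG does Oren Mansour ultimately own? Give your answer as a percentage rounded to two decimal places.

Oren reaches Northlake along 2 paths.
Via Corven: 55% × 15% = 8.25%.
Direct stake: 40% = 40%.
Total: 8.25% + 40% = 48.25%.

48.25%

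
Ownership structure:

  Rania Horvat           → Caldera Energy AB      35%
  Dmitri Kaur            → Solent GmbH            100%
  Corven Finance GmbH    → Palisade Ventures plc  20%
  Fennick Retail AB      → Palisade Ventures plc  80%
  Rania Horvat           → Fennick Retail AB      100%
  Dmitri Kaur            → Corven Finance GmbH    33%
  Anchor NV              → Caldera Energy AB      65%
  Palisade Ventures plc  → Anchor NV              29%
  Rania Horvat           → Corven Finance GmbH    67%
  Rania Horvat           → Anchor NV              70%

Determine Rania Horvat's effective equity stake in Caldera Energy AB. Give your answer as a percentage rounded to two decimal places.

98.11%

Rania reaches Caldera along 4 paths.
Direct stake: 35% = 35%.
Via Anchor: 70% × 65% = 45.5%.
Via Fennick → Palisade → Anchor: 100% × 80% × 29% × 65% = 15.08%.
Via Corven → Palisade → Anchor: 67% × 20% × 29% × 65% = 2.5259%.
Total: 35% + 45.5% + 15.08% + 2.5259% = 98.1059%.
Rounded: 98.11%.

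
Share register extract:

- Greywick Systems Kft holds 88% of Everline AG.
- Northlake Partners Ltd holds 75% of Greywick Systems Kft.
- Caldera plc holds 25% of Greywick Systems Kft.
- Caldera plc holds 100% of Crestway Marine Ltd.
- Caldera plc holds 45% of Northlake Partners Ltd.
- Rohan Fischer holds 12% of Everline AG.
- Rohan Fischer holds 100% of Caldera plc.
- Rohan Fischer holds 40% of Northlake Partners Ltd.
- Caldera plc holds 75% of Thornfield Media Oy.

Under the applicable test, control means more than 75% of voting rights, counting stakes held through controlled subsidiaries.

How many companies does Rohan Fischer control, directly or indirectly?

Rohan holds 100% of Caldera, so Rohan controls Caldera.
Rohan and Caldera together hold 40% + 45% = 85% of Northlake, so Rohan controls Northlake.
Caldera holds 100% of Crestway, so Rohan controls Crestway.
Caldera and Northlake together hold 25% + 75% = 100% of Greywick, so Rohan controls Greywick.
Greywick and Rohan together hold 88% + 12% = 100% of Everline, so Rohan controls Everline.
No other company's threshold is met.
Rohan controls 5 companies.

5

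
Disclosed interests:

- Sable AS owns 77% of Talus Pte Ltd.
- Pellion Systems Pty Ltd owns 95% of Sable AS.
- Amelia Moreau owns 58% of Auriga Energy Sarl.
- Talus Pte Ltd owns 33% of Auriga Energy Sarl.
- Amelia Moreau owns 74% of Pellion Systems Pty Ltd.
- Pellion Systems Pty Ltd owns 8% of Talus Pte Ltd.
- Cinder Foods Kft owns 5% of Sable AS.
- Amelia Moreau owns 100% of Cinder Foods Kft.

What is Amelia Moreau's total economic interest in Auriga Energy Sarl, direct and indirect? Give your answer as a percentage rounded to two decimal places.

Amelia reaches Auriga along 4 paths.
Direct stake: 58% = 58%.
Via Pellion → Sable → Talus: 74% × 95% × 77% × 33% = 17.86323%.
Via Cinder → Sable → Talus: 100% × 5% × 77% × 33% = 1.2705%.
Via Pellion → Talus: 74% × 8% × 33% = 1.9536%.
Total: 58% + 17.86323% + 1.2705% + 1.9536% = 79.08733%.
Rounded: 79.09%.

79.09%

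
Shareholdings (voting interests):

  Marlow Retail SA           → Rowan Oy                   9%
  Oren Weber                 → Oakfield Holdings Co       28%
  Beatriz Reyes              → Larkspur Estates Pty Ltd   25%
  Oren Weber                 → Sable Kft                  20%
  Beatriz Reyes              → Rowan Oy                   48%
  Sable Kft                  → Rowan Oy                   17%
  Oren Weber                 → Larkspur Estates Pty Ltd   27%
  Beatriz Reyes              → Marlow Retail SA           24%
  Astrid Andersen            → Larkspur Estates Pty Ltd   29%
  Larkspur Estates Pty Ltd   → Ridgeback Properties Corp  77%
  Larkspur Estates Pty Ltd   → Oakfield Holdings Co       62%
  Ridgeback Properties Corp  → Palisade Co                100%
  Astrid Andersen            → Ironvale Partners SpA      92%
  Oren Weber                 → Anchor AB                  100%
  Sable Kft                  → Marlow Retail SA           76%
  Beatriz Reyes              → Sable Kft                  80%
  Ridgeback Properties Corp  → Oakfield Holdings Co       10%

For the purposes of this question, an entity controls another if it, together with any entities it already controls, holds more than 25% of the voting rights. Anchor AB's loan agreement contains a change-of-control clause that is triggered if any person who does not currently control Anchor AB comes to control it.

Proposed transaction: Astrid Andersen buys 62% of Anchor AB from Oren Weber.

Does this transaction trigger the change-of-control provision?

Yes

The purchase adds only to Astrid's holdings (Oren's stake shrinks), so Astrid is the only person who could newly come to control Anchor.
Astrid holds 29% of Larkspur, so Astrid controls Larkspur.
Larkspur holds 77% of Ridgeback, so Astrid controls Ridgeback.
Astrid holds 92% of Ironvale, so Astrid controls Ironvale.
Ridgeback and Larkspur together hold 10% + 62% = 72% of Oakfield, so Astrid controls Oakfield.
Ridgeback holds 100% of Palisade, so Astrid controls Palisade.
Neither Astrid nor any entity Astrid controls holds any voting interest in Anchor.
So before the transaction, Astrid does not control Anchor.
After the purchase, Astrid holds 62% of Anchor directly, and Oren's stake falls to 38%.
Astrid holds 62% of Anchor, so Astrid controls Anchor.
Astrid did not control Anchor before and does after, so the clause is triggered.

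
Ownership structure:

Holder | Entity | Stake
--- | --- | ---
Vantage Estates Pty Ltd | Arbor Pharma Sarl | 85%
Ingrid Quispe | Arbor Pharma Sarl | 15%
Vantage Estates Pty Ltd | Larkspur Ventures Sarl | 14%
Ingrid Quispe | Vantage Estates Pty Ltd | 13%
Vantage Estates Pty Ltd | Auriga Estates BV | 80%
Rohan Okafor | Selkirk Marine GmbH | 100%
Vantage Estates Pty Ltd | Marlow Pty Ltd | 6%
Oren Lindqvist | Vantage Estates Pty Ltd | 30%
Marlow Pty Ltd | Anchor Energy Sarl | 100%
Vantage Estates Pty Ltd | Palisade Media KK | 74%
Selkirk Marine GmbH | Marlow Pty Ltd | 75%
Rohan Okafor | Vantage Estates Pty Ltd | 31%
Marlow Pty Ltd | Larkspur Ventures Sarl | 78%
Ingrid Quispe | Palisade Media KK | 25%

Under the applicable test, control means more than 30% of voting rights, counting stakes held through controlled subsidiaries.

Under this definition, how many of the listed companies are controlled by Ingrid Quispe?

Ingrid's largest direct stake is 25% in Palisade, which does not meet the threshold.
Ingrid controls 0 companies.

0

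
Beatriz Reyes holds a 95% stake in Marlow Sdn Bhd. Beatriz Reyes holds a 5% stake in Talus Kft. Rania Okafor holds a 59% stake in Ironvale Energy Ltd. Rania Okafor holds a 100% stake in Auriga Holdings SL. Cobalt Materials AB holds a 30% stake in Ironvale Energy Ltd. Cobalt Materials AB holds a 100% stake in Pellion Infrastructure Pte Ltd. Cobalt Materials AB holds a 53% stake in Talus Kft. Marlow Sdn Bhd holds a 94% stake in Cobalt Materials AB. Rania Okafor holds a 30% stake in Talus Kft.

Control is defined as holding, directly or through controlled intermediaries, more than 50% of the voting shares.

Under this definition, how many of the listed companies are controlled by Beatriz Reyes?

Beatriz holds 95% of Marlow, so Beatriz controls Marlow.
Marlow holds 94% of Cobalt, so Beatriz controls Cobalt.
Beatriz and Cobalt together hold 5% + 53% = 58% of Talus, so Beatriz controls Talus.
Cobalt holds 100% of Pellion, so Beatriz controls Pellion.
No other company's threshold is met.
Beatriz controls 4 companies.

4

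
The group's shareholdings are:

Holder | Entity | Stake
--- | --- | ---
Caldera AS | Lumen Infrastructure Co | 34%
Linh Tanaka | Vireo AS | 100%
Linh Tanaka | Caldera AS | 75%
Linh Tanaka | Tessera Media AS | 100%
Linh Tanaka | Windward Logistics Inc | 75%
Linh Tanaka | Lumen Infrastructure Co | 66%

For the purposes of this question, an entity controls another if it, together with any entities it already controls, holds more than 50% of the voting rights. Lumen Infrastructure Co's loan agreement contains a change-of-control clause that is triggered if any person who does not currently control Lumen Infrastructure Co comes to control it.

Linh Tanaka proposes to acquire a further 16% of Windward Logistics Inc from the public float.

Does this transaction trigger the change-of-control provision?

The purchase changes only Linh's holdings, so Linh is the only person who could newly come to control Lumen.
Linh holds 75% of Caldera, so Linh controls Caldera.
Linh and Caldera together hold 66% + 34% = 100% of Lumen, so Linh controls Lumen.
So Linh already controls Lumen before the transaction.
After the purchase, Linh's direct stake in Windward rises to 75% + 16% = 91%.
Linh controlled Lumen already, so this is not a new person acquiring control; every other person's position is unchanged or reduced.
No new person acquires control, so the clause is not triggered.

No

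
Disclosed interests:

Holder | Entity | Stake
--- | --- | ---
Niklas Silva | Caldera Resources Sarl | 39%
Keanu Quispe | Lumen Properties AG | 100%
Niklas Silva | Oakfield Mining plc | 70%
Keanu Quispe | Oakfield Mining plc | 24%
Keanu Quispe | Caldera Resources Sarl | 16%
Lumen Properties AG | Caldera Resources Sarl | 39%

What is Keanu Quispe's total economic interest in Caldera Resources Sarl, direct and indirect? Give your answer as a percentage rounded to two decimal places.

Keanu reaches Caldera along 2 paths.
Via Lumen: 100% × 39% = 39%.
Direct stake: 16% = 16%.
Total: 39% + 16% = 55%.
Rounded: 55.00%.

55.00%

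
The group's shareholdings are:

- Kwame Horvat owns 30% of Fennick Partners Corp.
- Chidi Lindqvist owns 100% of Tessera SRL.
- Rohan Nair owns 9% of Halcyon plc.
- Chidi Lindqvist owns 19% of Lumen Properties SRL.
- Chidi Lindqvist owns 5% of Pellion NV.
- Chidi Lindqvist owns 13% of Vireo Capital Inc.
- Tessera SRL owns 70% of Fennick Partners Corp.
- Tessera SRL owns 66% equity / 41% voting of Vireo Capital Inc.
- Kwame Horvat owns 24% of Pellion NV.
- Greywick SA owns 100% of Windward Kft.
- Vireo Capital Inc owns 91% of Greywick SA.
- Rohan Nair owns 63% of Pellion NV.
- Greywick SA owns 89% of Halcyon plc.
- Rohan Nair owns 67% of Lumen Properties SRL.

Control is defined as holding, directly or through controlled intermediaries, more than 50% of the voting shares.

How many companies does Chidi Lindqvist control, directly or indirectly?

Chidi holds 100% of Tessera, so Chidi controls Tessera.
Chidi and Tessera together hold 13% + 41% = 54% of Vireo, so Chidi controls Vireo.
Tessera holds 70% of Fennick, so Chidi controls Fennick.
Vireo holds 91% of Greywick, so Chidi controls Greywick.
Greywick holds 100% of Windward, so Chidi controls Windward.
Greywick holds 89% of Halcyon, so Chidi controls Halcyon.
No other company's threshold is met.
Chidi controls 6 companies.

6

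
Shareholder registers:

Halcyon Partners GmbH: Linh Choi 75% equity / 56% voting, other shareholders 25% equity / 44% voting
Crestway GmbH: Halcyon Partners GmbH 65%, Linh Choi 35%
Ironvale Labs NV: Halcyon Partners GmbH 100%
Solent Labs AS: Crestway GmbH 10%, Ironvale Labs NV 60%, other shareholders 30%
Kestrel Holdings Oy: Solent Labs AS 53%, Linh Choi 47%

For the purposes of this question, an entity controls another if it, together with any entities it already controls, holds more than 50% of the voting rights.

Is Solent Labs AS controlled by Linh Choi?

Yes

Linh holds 56% of Halcyon, so Linh controls Halcyon.
Halcyon and Linh together hold 65% + 35% = 100% of Crestway, so Linh controls Crestway.
Halcyon holds 100% of Ironvale, so Linh controls Ironvale.
Crestway and Ironvale together hold 10% + 60% = 70% of Solent, so Linh controls Solent.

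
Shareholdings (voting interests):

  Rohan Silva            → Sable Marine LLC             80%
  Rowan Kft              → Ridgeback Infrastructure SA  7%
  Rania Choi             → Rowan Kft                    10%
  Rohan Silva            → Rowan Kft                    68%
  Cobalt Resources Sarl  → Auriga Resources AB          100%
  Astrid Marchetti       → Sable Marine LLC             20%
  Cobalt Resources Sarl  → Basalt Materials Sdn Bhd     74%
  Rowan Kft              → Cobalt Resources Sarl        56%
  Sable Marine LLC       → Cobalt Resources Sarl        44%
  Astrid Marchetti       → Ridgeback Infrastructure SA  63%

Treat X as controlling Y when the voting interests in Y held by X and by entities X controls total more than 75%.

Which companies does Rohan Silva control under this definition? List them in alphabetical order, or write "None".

Sable Marine LLC

Rohan holds 80% of Sable, so Rohan controls Sable.
No other company's threshold is met.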